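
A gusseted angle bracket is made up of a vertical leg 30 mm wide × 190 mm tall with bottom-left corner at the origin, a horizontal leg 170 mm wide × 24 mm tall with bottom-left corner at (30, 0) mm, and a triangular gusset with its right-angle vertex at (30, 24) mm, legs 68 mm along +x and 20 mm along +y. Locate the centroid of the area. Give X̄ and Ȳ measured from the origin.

Part | A | x̄ᵢ | ȳᵢ | A·x̄ᵢ | A·ȳᵢ
vertical leg | 5700.00 | 15.00 | 95.00 | 85500.00 | 541500.00
horizontal leg | 4080.00 | 115.00 | 12.00 | 469200.00 | 48960.00
gusset | 680.00 | 52.67 | 30.67 | 35813.33 | 20853.33
Σ | 10460.00 |  |  | 590513.33 | 611313.33
X̄ = 590513.33 / 10460.00 = 56.45 mm
Ȳ = 611313.33 / 10460.00 = 58.44 mm

X̄ = 56.45 mm, Ȳ = 58.44 mm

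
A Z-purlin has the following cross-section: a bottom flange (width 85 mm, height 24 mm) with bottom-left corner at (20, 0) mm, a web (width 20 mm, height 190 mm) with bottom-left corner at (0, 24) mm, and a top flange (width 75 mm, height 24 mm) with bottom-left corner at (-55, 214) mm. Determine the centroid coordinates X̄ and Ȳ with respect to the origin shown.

X̄ = 17.54 mm, Ȳ = 115.64 mm

bottom flange: A = 85 × 24 = 2040.00, centroid at (62.50, 12.00).
web: A = 20 × 190 = 3800.00, centroid at (10.00, 119.00).
top flange: A = 75 × 24 = 1800.00, centroid at (-17.50, 226.00).
ΣA = 7640.00 mm²
ΣAX̄ = (2040.00)(62.50) + (3800.00)(10.00) + (1800.00)(-17.50) = 134000.00 mm³
ΣAȲ = (2040.00)(12.00) + (3800.00)(119.00) + (1800.00)(226.00) = 883480.00 mm³
X̄ = 134000.00 / 7640.00 = 17.54 mm
Ȳ = 883480.00 / 7640.00 = 115.64 mm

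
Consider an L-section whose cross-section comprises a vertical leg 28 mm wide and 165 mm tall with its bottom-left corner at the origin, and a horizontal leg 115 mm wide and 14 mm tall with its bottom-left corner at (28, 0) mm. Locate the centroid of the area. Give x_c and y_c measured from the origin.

x_c = 32.48 mm, y_c = 62.99 mm

Part | A | x̄ᵢ | ȳᵢ | A·x̄ᵢ | A·ȳᵢ
vertical leg | 4620.00 | 14.00 | 82.50 | 64680.00 | 381150.00
horizontal leg | 1610.00 | 85.50 | 7.00 | 137655.00 | 11270.00
Σ | 6230.00 |  |  | 202335.00 | 392420.00
x_c = 202335.00 / 6230.00 = 32.48 mm
y_c = 392420.00 / 6230.00 = 62.99 mm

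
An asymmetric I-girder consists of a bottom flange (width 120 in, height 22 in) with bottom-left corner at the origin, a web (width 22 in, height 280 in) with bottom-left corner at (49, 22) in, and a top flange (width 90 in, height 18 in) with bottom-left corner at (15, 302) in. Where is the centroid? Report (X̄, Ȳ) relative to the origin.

X̄ = 60.00 in, Ȳ = 146.91 in

bottom flange: A = 120 × 22 = 2640.00, centroid at (60.00, 11.00).
web: A = 22 × 280 = 6160.00, centroid at (60.00, 162.00).
top flange: A = 90 × 18 = 1620.00, centroid at (60.00, 311.00).
ΣA = 10420.00 in²
ΣAX̄ = (2640.00)(60.00) + (6160.00)(60.00) + (1620.00)(60.00) = 625200.00 in³
ΣAȲ = (2640.00)(11.00) + (6160.00)(162.00) + (1620.00)(311.00) = 1530780.00 in³
X̄ = 625200.00 / 10420.00 = 60.00 in
Ȳ = 1530780.00 / 10420.00 = 146.91 in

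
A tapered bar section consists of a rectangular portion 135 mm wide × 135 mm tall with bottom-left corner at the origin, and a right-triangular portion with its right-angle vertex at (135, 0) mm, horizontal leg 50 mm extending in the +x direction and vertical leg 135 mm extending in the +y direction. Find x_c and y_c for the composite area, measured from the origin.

x_c = 80.65 mm, y_c = 63.98 mm

Part | A | x̄ᵢ | ȳᵢ | A·x̄ᵢ | A·ȳᵢ
rectangular portion | 18225.00 | 67.50 | 67.50 | 1230187.50 | 1230187.50
triangular portion | 3375.00 | 151.67 | 45.00 | 511875.00 | 151875.00
Σ | 21600.00 |  |  | 1742062.50 | 1382062.50
x_c = 1742062.50 / 21600.00 = 80.65 mm
y_c = 1382062.50 / 21600.00 = 63.98 mm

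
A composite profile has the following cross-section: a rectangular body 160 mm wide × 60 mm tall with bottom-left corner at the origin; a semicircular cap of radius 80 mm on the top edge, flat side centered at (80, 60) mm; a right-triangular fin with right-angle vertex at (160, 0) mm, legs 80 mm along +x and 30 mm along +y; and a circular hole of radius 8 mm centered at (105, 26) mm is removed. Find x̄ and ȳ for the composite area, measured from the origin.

x̄ = 85.95 mm, ȳ = 60.01 mm

rectangular body: A = 160 × 60 = 9600.00, centroid at (80.00, 30.00).
semicircular top: A = ½π·80² = 10053.10, centroid at (80.00, 93.95).
triangular fin: A = ½·80·30 = 1200.00, centroid at (186.67, 10.00).
hole: A = −π·8² = -201.06, centroid at (105.00, 26.00).
ΣA = 20652.03 mm²
ΣAx̄ = (9600.00)(80.00) + (10053.10)(80.00) + (1200.00)(186.67) + (-201.06)(105.00) = 1775136.22 mm³
ΣAȳ = (9600.00)(30.00) + (10053.10)(93.95) + (1200.00)(10.00) + (-201.06)(26.00) = 1239291.51 mm³
x̄ = 1775136.22 / 20652.03 = 85.95 mm
ȳ = 1239291.51 / 20652.03 = 60.01 mm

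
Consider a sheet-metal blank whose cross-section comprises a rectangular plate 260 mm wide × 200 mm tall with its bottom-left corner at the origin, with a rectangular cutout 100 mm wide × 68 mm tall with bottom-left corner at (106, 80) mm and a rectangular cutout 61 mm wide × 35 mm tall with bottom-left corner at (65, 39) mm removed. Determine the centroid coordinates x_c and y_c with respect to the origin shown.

Part | A | x̄ᵢ | ȳᵢ | A·x̄ᵢ | A·ȳᵢ
plate | 52000.00 | 130.00 | 100.00 | 6760000.00 | 5200000.00
hole 1 | -6800.00 | 156.00 | 114.00 | -1060800.00 | -775200.00
hole 2 | -2135.00 | 95.50 | 56.50 | -203892.50 | -120627.50
Σ | 43065.00 |  |  | 5495307.50 | 4304172.50
x_c = 5495307.50 / 43065.00 = 127.60 mm
y_c = 4304172.50 / 43065.00 = 99.95 mm

x_c = 127.60 mm, y_c = 99.95 mm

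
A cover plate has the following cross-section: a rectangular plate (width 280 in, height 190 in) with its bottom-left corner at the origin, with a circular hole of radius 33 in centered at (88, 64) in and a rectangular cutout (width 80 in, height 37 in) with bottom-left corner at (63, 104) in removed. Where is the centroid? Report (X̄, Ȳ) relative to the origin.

X̄ = 146.14 in, Ȳ = 95.53 in

plate: A = 280 × 190 = 53200.00, centroid at (140.00, 95.00).
hole 1: A = −π·33² = -3421.19, centroid at (88.00, 64.00).
hole 2: A = −(80 × 37) = -2960.00, centroid at (103.00, 122.50).
ΣA = 46818.81 in²
ΣAX̄ = (53200.00)(140.00) + (-3421.19)(88.00) + (-2960.00)(103.00) = 6842054.89 in³
ΣAȲ = (53200.00)(95.00) + (-3421.19)(64.00) + (-2960.00)(122.50) = 4472443.56 in³
X̄ = 6842054.89 / 46818.81 = 146.14 in
Ȳ = 4472443.56 / 46818.81 = 95.53 in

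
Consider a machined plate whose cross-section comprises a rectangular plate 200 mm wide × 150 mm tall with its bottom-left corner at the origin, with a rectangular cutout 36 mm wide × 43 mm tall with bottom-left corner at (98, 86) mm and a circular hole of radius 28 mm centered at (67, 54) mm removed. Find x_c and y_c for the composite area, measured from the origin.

x_c = 102.17 mm, y_c = 75.05 mm

Part | A | x̄ᵢ | ȳᵢ | A·x̄ᵢ | A·ȳᵢ
plate | 30000.00 | 100.00 | 75.00 | 3000000.00 | 2250000.00
hole 1 | -1548.00 | 116.00 | 107.50 | -179568.00 | -166410.00
hole 2 | -2463.01 | 67.00 | 54.00 | -165021.58 | -133002.47
Σ | 25988.99 |  |  | 2655410.42 | 1950587.53
x_c = 2655410.42 / 25988.99 = 102.17 mm
y_c = 1950587.53 / 25988.99 = 75.05 mm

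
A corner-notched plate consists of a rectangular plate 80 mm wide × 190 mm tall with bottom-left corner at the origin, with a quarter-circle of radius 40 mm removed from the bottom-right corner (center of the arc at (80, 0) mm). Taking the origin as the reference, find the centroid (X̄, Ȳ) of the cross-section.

plate: A = 80 × 190 = 15200.00, centroid at (40.00, 95.00).
removed quarter-circle: A = −¼π·40² = -1256.64, centroid at (63.02, 16.98).
ΣA = 13943.36 mm²
ΣAX̄ = (15200.00)(40.00) + (-1256.64)(63.02) = 528802.37 mm³
ΣAȲ = (15200.00)(95.00) + (-1256.64)(16.98) = 1422666.67 mm³
X̄ = 528802.37 / 13943.36 = 37.93 mm
Ȳ = 1422666.67 / 13943.36 = 102.03 mm

X̄ = 37.93 mm, Ȳ = 102.03 mm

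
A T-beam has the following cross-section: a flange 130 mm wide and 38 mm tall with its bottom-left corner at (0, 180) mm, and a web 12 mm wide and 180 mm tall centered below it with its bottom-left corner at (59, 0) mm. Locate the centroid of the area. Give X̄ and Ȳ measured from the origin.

web: A = 12 × 180 = 2160.00, centroid at (65.00, 90.00).
flange: A = 130 × 38 = 4940.00, centroid at (65.00, 199.00).
ΣA = 7100.00 mm², ΣAX̄ = 461500.00 mm³, ΣAȲ = 1177460.00 mm³.
X̄ = 461500.00/7100.00 = 65.00 mm; Ȳ = 1177460.00/7100.00 = 165.84 mm.

X̄ = 65.00 mm, Ȳ = 165.84 mm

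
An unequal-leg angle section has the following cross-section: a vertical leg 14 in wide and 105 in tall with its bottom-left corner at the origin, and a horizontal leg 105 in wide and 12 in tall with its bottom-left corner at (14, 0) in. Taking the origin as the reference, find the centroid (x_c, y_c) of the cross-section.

x_c = 34.46 in, y_c = 31.04 in

vertical leg: A = 14 × 105 = 1470.00, centroid at (7.00, 52.50).
horizontal leg: A = 105 × 12 = 1260.00, centroid at (66.50, 6.00).
ΣA = 2730.00 in², ΣAx_c = 94080.00 in³, ΣAy_c = 84735.00 in³.
x_c = 94080.00/2730.00 = 34.46 in; y_c = 84735.00/2730.00 = 31.04 in.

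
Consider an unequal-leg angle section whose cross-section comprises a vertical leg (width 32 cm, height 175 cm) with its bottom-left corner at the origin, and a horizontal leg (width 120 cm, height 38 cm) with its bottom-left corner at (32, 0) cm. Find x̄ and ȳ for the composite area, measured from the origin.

x̄ = 50.11 cm, ȳ = 56.76 cm

vertical leg: A = 32 × 175 = 5600.00, centroid at (16.00, 87.50).
horizontal leg: A = 120 × 38 = 4560.00, centroid at (92.00, 19.00).
ΣA = 10160.00 cm², ΣAx̄ = 509120.00 cm³, ΣAȳ = 576640.00 cm³.
x̄ = 509120.00/10160.00 = 50.11 cm; ȳ = 576640.00/10160.00 = 56.76 cm.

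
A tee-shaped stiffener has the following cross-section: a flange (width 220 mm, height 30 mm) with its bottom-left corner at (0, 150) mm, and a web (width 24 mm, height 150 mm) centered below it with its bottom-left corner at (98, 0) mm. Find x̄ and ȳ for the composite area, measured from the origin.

Part | A | x̄ᵢ | ȳᵢ | A·x̄ᵢ | A·ȳᵢ
web | 3600.00 | 110.00 | 75.00 | 396000.00 | 270000.00
flange | 6600.00 | 110.00 | 165.00 | 726000.00 | 1089000.00
Σ | 10200.00 |  |  | 1122000.00 | 1359000.00
x̄ = 1122000.00 / 10200.00 = 110.00 mm
ȳ = 1359000.00 / 10200.00 = 133.24 mm

x̄ = 110.00 mm, ȳ = 133.24 mm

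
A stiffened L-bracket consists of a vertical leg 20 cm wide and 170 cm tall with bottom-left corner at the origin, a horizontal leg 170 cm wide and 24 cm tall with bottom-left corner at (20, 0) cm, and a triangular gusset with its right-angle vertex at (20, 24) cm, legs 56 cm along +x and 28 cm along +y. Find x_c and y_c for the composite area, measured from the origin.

x_c = 59.62 cm, y_c = 44.06 cm

Part | A | x̄ᵢ | ȳᵢ | A·x̄ᵢ | A·ȳᵢ
vertical leg | 3400.00 | 10.00 | 85.00 | 34000.00 | 289000.00
horizontal leg | 4080.00 | 105.00 | 12.00 | 428400.00 | 48960.00
gusset | 784.00 | 38.67 | 33.33 | 30314.67 | 26133.33
Σ | 8264.00 |  |  | 492714.67 | 364093.33
x_c = 492714.67 / 8264.00 = 59.62 cm
y_c = 364093.33 / 8264.00 = 44.06 cm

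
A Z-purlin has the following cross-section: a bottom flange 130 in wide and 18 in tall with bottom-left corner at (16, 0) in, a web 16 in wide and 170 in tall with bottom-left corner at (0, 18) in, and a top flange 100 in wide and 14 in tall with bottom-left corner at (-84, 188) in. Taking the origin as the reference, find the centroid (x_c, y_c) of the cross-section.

Part | A | x̄ᵢ | ȳᵢ | A·x̄ᵢ | A·ȳᵢ
bottom flange | 2340.00 | 81.00 | 9.00 | 189540.00 | 21060.00
web | 2720.00 | 8.00 | 103.00 | 21760.00 | 280160.00
top flange | 1400.00 | -34.00 | 195.00 | -47600.00 | 273000.00
Σ | 6460.00 |  |  | 163700.00 | 574220.00
x_c = 163700.00 / 6460.00 = 25.34 in
y_c = 574220.00 / 6460.00 = 88.89 in

x_c = 25.34 in, y_c = 88.89 in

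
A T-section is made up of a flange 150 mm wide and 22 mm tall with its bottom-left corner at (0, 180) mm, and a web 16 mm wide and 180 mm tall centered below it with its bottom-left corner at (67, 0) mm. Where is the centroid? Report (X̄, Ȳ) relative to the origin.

X̄ = 75.00 mm, Ȳ = 143.93 mm

web: A = 16 × 180 = 2880.00, centroid at (75.00, 90.00).
flange: A = 150 × 22 = 3300.00, centroid at (75.00, 191.00).
ΣA = 6180.00 mm²
ΣAX̄ = (2880.00)(75.00) + (3300.00)(75.00) = 463500.00 mm³
ΣAȲ = (2880.00)(90.00) + (3300.00)(191.00) = 889500.00 mm³
X̄ = 463500.00 / 6180.00 = 75.00 mm
Ȳ = 889500.00 / 6180.00 = 143.93 mm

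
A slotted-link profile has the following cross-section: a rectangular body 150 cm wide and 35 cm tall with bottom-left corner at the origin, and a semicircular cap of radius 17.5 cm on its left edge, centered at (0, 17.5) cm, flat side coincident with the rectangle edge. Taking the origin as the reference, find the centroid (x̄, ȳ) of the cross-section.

rectangular body: A = 150 × 35 = 5250.00, centroid at (75.00, 17.50).
semicircular end: A = ½π·17.5² = 481.06, centroid at (-7.43, 17.50).
ΣA = 5731.06 cm²
ΣAx̄ = (5250.00)(75.00) + (481.06)(-7.43) = 390177.08 cm³
ΣAȳ = (5250.00)(17.50) + (481.06)(17.50) = 100293.49 cm³
x̄ = 390177.08 / 5731.06 = 68.08 cm
ȳ = 100293.49 / 5731.06 = 17.50 cm

x̄ = 68.08 cm, ȳ = 17.50 cm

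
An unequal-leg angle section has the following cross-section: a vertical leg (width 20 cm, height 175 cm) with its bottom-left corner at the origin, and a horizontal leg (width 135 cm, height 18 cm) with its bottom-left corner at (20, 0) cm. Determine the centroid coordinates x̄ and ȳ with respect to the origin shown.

x̄ = 41.76 cm, ȳ = 55.33 cm

Part | A | x̄ᵢ | ȳᵢ | A·x̄ᵢ | A·ȳᵢ
vertical leg | 3500.00 | 10.00 | 87.50 | 35000.00 | 306250.00
horizontal leg | 2430.00 | 87.50 | 9.00 | 212625.00 | 21870.00
Σ | 5930.00 |  |  | 247625.00 | 328120.00
x̄ = 247625.00 / 5930.00 = 41.76 cm
ȳ = 328120.00 / 5930.00 = 55.33 cm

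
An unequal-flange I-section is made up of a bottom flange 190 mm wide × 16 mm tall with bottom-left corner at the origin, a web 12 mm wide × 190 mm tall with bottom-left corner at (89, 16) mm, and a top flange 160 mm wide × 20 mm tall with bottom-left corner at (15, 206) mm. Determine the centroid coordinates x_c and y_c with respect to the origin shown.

x_c = 95.00 mm, y_c = 113.69 mm

bottom flange: A = 190 × 16 = 3040.00, centroid at (95.00, 8.00).
web: A = 12 × 190 = 2280.00, centroid at (95.00, 111.00).
top flange: A = 160 × 20 = 3200.00, centroid at (95.00, 216.00).
ΣA = 8520.00 mm², ΣAx_c = 809400.00 mm³, ΣAy_c = 968600.00 mm³.
x_c = 809400.00/8520.00 = 95.00 mm; y_c = 968600.00/8520.00 = 113.69 mm.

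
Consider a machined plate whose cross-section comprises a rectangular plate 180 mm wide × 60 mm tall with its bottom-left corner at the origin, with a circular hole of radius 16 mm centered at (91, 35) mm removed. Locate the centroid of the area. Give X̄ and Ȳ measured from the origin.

X̄ = 89.92 mm, Ȳ = 29.60 mm

plate: A = 180 × 60 = 10800.00, centroid at (90.00, 30.00).
hole: A = −π·16² = -804.25, centroid at (91.00, 35.00).
ΣA = 9995.75 mm², ΣAX̄ = 898813.46 mm³, ΣAȲ = 295851.33 mm³.
X̄ = 898813.46/9995.75 = 89.92 mm; Ȳ = 295851.33/9995.75 = 29.60 mm.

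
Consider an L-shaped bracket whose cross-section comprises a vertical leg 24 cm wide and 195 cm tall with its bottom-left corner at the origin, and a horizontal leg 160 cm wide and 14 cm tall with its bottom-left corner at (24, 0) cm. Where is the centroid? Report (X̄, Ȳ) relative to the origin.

Part | A | x̄ᵢ | ȳᵢ | A·x̄ᵢ | A·ȳᵢ
vertical leg | 4680.00 | 12.00 | 97.50 | 56160.00 | 456300.00
horizontal leg | 2240.00 | 104.00 | 7.00 | 232960.00 | 15680.00
Σ | 6920.00 |  |  | 289120.00 | 471980.00
X̄ = 289120.00 / 6920.00 = 41.78 cm
Ȳ = 471980.00 / 6920.00 = 68.21 cm

X̄ = 41.78 cm, Ȳ = 68.21 cm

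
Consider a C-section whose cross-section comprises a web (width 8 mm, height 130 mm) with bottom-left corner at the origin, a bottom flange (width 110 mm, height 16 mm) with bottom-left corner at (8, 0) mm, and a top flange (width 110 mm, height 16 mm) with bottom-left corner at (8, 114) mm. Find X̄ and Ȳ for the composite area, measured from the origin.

web: A = 8 × 130 = 1040.00, centroid at (4.00, 65.00).
bottom flange: A = 110 × 16 = 1760.00, centroid at (63.00, 8.00).
top flange: A = 110 × 16 = 1760.00, centroid at (63.00, 122.00).
ΣA = 4560.00 mm²
ΣAX̄ = (1040.00)(4.00) + (1760.00)(63.00) + (1760.00)(63.00) = 225920.00 mm³
ΣAȲ = (1040.00)(65.00) + (1760.00)(8.00) + (1760.00)(122.00) = 296400.00 mm³
X̄ = 225920.00 / 4560.00 = 49.54 mm
Ȳ = 296400.00 / 4560.00 = 65.00 mm

X̄ = 49.54 mm, Ȳ = 65.00 mm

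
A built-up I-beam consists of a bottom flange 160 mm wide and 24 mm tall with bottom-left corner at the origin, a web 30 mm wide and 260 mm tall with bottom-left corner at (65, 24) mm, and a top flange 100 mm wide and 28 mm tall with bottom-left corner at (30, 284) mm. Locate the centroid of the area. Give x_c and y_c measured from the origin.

x_c = 80.00 mm, y_c = 144.16 mm

bottom flange: A = 160 × 24 = 3840.00, centroid at (80.00, 12.00).
web: A = 30 × 260 = 7800.00, centroid at (80.00, 154.00).
top flange: A = 100 × 28 = 2800.00, centroid at (80.00, 298.00).
ΣA = 14440.00 mm²
ΣAx_c = (3840.00)(80.00) + (7800.00)(80.00) + (2800.00)(80.00) = 1155200.00 mm³
ΣAy_c = (3840.00)(12.00) + (7800.00)(154.00) + (2800.00)(298.00) = 2081680.00 mm³
x_c = 1155200.00 / 14440.00 = 80.00 mm
y_c = 2081680.00 / 14440.00 = 144.16 mm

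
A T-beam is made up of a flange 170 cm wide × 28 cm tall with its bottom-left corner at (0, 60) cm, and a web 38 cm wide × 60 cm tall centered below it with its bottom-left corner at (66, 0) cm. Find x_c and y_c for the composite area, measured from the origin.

Part | A | x̄ᵢ | ȳᵢ | A·x̄ᵢ | A·ȳᵢ
web | 2280.00 | 85.00 | 30.00 | 193800.00 | 68400.00
flange | 4760.00 | 85.00 | 74.00 | 404600.00 | 352240.00
Σ | 7040.00 |  |  | 598400.00 | 420640.00
x_c = 598400.00 / 7040.00 = 85.00 cm
y_c = 420640.00 / 7040.00 = 59.75 cm

x_c = 85.00 cm, y_c = 59.75 cm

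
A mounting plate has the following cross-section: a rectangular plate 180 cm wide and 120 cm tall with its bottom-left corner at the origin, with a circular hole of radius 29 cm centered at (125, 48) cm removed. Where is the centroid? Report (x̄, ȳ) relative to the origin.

Part | A | x̄ᵢ | ȳᵢ | A·x̄ᵢ | A·ȳᵢ
plate | 21600.00 | 90.00 | 60.00 | 1944000.00 | 1296000.00
hole | -2642.08 | 125.00 | 48.00 | -330259.93 | -126819.81
Σ | 18957.92 |  |  | 1613740.07 | 1169180.19
x̄ = 1613740.07 / 18957.92 = 85.12 cm
ȳ = 1169180.19 / 18957.92 = 61.67 cm

x̄ = 85.12 cm, ȳ = 61.67 cm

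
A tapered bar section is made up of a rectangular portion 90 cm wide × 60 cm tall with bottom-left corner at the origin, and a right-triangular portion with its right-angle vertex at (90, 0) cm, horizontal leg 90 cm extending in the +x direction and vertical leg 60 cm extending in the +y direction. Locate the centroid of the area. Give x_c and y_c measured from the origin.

x_c = 70.00 cm, y_c = 26.67 cm

Part | A | x̄ᵢ | ȳᵢ | A·x̄ᵢ | A·ȳᵢ
rectangular portion | 5400.00 | 45.00 | 30.00 | 243000.00 | 162000.00
triangular portion | 2700.00 | 120.00 | 20.00 | 324000.00 | 54000.00
Σ | 8100.00 |  |  | 567000.00 | 216000.00
x_c = 567000.00 / 8100.00 = 70.00 cm
y_c = 216000.00 / 8100.00 = 26.67 cm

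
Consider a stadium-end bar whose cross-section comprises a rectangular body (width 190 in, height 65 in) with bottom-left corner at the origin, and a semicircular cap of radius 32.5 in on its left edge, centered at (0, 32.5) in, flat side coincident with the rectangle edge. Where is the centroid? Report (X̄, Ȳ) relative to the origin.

X̄ = 82.12 in, Ȳ = 32.50 in

rectangular body: A = 190 × 65 = 12350.00, centroid at (95.00, 32.50).
semicircular end: A = ½π·32.5² = 1659.15, centroid at (-13.79, 32.50).
ΣA = 14009.15 in²
ΣAX̄ = (12350.00)(95.00) + (1659.15)(-13.79) = 1150364.58 in³
ΣAȲ = (12350.00)(32.50) + (1659.15)(32.50) = 455297.49 in³
X̄ = 1150364.58 / 14009.15 = 82.12 in
Ȳ = 455297.49 / 14009.15 = 32.50 in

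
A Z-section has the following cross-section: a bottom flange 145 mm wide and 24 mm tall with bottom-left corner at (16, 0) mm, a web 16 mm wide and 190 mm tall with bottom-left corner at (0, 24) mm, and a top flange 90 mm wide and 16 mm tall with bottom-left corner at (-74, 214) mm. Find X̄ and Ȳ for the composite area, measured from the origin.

Part | A | x̄ᵢ | ȳᵢ | A·x̄ᵢ | A·ȳᵢ
bottom flange | 3480.00 | 88.50 | 12.00 | 307980.00 | 41760.00
web | 3040.00 | 8.00 | 119.00 | 24320.00 | 361760.00
top flange | 1440.00 | -29.00 | 222.00 | -41760.00 | 319680.00
Σ | 7960.00 |  |  | 290540.00 | 723200.00
X̄ = 290540.00 / 7960.00 = 36.50 mm
Ȳ = 723200.00 / 7960.00 = 90.85 mm

X̄ = 36.50 mm, Ȳ = 90.85 mm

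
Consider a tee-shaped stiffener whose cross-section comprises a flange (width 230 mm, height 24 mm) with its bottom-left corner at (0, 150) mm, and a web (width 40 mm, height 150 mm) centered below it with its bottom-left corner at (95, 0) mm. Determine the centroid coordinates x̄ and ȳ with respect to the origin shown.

web: A = 40 × 150 = 6000.00, centroid at (115.00, 75.00).
flange: A = 230 × 24 = 5520.00, centroid at (115.00, 162.00).
ΣA = 11520.00 mm²
ΣAx̄ = (6000.00)(115.00) + (5520.00)(115.00) = 1324800.00 mm³
ΣAȳ = (6000.00)(75.00) + (5520.00)(162.00) = 1344240.00 mm³
x̄ = 1324800.00 / 11520.00 = 115.00 mm
ȳ = 1344240.00 / 11520.00 = 116.69 mm

x̄ = 115.00 mm, ȳ = 116.69 mm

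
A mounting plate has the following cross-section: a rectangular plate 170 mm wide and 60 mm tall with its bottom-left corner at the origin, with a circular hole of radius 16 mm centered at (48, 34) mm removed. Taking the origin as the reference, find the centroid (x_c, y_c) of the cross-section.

x_c = 88.17 mm, y_c = 29.66 mm

plate: A = 170 × 60 = 10200.00, centroid at (85.00, 30.00).
hole: A = −π·16² = -804.25, centroid at (48.00, 34.00).
ΣA = 9395.75 mm²
ΣAx_c = (10200.00)(85.00) + (-804.25)(48.00) = 828396.11 mm³
ΣAy_c = (10200.00)(30.00) + (-804.25)(34.00) = 278655.58 mm³
x_c = 828396.11 / 9395.75 = 88.17 mm
y_c = 278655.58 / 9395.75 = 29.66 mm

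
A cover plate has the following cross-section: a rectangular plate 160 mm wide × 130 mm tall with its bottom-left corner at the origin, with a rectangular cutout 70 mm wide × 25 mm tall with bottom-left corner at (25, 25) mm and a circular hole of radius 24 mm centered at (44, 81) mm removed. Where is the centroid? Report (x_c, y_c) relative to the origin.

x_c = 85.81 mm, y_c = 66.11 mm

Part | A | x̄ᵢ | ȳᵢ | A·x̄ᵢ | A·ȳᵢ
plate | 20800.00 | 80.00 | 65.00 | 1664000.00 | 1352000.00
hole 1 | -1750.00 | 60.00 | 37.50 | -105000.00 | -65625.00
hole 2 | -1809.56 | 44.00 | 81.00 | -79620.52 | -146574.15
Σ | 17240.44 |  |  | 1479379.48 | 1139800.85
x_c = 1479379.48 / 17240.44 = 85.81 mm
y_c = 1139800.85 / 17240.44 = 66.11 mm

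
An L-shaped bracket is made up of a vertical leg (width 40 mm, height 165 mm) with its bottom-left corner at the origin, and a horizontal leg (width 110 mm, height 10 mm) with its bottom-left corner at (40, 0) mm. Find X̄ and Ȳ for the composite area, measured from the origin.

vertical leg: A = 40 × 165 = 6600.00, centroid at (20.00, 82.50).
horizontal leg: A = 110 × 10 = 1100.00, centroid at (95.00, 5.00).
ΣA = 7700.00 mm², ΣAX̄ = 236500.00 mm³, ΣAȲ = 550000.00 mm³.
X̄ = 236500.00/7700.00 = 30.71 mm; Ȳ = 550000.00/7700.00 = 71.43 mm.

X̄ = 30.71 mm, Ȳ = 71.43 mm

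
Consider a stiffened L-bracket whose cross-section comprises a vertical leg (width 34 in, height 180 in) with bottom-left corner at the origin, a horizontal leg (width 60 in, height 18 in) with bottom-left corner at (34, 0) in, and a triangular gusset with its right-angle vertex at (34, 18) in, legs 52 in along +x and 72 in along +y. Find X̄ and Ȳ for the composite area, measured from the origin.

vertical leg: A = 34 × 180 = 6120.00, centroid at (17.00, 90.00).
horizontal leg: A = 60 × 18 = 1080.00, centroid at (64.00, 9.00).
gusset: A = ½·52·72 = 1872.00, centroid at (51.33, 42.00).
ΣA = 9072.00 in²
ΣAX̄ = (6120.00)(17.00) + (1080.00)(64.00) + (1872.00)(51.33) = 269256.00 in³
ΣAȲ = (6120.00)(90.00) + (1080.00)(9.00) + (1872.00)(42.00) = 639144.00 in³
X̄ = 269256.00 / 9072.00 = 29.68 in
Ȳ = 639144.00 / 9072.00 = 70.45 in

X̄ = 29.68 in, Ȳ = 70.45 in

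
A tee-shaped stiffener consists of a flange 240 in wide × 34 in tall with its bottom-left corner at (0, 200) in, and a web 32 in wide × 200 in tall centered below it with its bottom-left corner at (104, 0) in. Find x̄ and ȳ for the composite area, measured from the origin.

web: A = 32 × 200 = 6400.00, centroid at (120.00, 100.00).
flange: A = 240 × 34 = 8160.00, centroid at (120.00, 217.00).
ΣA = 14560.00 in², ΣAx̄ = 1747200.00 in³, ΣAȳ = 2410720.00 in³.
x̄ = 1747200.00/14560.00 = 120.00 in; ȳ = 2410720.00/14560.00 = 165.57 in.

x̄ = 120.00 in, ȳ = 165.57 in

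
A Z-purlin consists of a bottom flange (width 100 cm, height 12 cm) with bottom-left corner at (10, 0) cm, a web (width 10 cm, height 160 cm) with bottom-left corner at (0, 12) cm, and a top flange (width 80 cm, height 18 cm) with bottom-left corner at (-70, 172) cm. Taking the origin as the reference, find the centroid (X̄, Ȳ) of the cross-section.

X̄ = 8.68 cm, Ȳ = 97.89 cm

bottom flange: A = 100 × 12 = 1200.00, centroid at (60.00, 6.00).
web: A = 10 × 160 = 1600.00, centroid at (5.00, 92.00).
top flange: A = 80 × 18 = 1440.00, centroid at (-30.00, 181.00).
ΣA = 4240.00 cm², ΣAX̄ = 36800.00 cm³, ΣAȲ = 415040.00 cm³.
X̄ = 36800.00/4240.00 = 8.68 cm; Ȳ = 415040.00/4240.00 = 97.89 cm.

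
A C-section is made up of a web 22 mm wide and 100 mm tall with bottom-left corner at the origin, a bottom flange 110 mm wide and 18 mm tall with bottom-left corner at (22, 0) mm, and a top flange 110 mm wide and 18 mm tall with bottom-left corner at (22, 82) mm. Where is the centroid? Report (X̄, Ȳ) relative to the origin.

web: A = 22 × 100 = 2200.00, centroid at (11.00, 50.00).
bottom flange: A = 110 × 18 = 1980.00, centroid at (77.00, 9.00).
top flange: A = 110 × 18 = 1980.00, centroid at (77.00, 91.00).
ΣA = 6160.00 mm²
ΣAX̄ = (2200.00)(11.00) + (1980.00)(77.00) + (1980.00)(77.00) = 329120.00 mm³
ΣAȲ = (2200.00)(50.00) + (1980.00)(9.00) + (1980.00)(91.00) = 308000.00 mm³
X̄ = 329120.00 / 6160.00 = 53.43 mm
Ȳ = 308000.00 / 6160.00 = 50.00 mm

X̄ = 53.43 mm, Ȳ = 50.00 mm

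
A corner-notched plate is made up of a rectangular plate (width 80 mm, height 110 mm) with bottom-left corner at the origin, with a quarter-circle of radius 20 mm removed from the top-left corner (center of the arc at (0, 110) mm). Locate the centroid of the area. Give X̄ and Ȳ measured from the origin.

plate: A = 80 × 110 = 8800.00, centroid at (40.00, 55.00).
removed quarter-circle: A = −¼π·20² = -314.16, centroid at (8.49, 101.51).
ΣA = 8485.84 mm²
ΣAX̄ = (8800.00)(40.00) + (-314.16)(8.49) = 349333.33 mm³
ΣAȲ = (8800.00)(55.00) + (-314.16)(101.51) = 452109.15 mm³
X̄ = 349333.33 / 8485.84 = 41.17 mm
Ȳ = 452109.15 / 8485.84 = 53.28 mm

X̄ = 41.17 mm, Ȳ = 53.28 mm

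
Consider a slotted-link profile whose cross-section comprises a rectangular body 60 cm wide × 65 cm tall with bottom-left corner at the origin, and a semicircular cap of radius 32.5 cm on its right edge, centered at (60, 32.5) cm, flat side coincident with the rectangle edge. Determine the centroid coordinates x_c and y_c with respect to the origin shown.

rectangular body: A = 60 × 65 = 3900.00, centroid at (30.00, 32.50).
semicircular end: A = ½π·32.5² = 1659.15, centroid at (73.79, 32.50).
ΣA = 5559.15 cm², ΣAx_c = 239434.63 cm³, ΣAy_c = 180672.49 cm³.
x_c = 239434.63/5559.15 = 43.07 cm; y_c = 180672.49/5559.15 = 32.50 cm.

x_c = 43.07 cm, y_c = 32.50 cm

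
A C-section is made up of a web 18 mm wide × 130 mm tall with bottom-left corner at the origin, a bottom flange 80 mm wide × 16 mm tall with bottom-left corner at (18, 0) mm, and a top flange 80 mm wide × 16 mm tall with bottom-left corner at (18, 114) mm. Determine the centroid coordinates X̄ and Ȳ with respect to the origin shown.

X̄ = 34.60 mm, Ȳ = 65.00 mm

web: A = 18 × 130 = 2340.00, centroid at (9.00, 65.00).
bottom flange: A = 80 × 16 = 1280.00, centroid at (58.00, 8.00).
top flange: A = 80 × 16 = 1280.00, centroid at (58.00, 122.00).
ΣA = 4900.00 mm², ΣAX̄ = 169540.00 mm³, ΣAȲ = 318500.00 mm³.
X̄ = 169540.00/4900.00 = 34.60 mm; Ȳ = 318500.00/4900.00 = 65.00 mm.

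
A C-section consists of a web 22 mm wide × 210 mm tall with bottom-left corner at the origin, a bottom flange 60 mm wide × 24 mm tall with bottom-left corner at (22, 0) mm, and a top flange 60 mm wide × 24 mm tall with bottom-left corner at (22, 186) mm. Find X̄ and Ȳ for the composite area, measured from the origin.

X̄ = 26.74 mm, Ȳ = 105.00 mm

web: A = 22 × 210 = 4620.00, centroid at (11.00, 105.00).
bottom flange: A = 60 × 24 = 1440.00, centroid at (52.00, 12.00).
top flange: A = 60 × 24 = 1440.00, centroid at (52.00, 198.00).
ΣA = 7500.00 mm², ΣAX̄ = 200580.00 mm³, ΣAȲ = 787500.00 mm³.
X̄ = 200580.00/7500.00 = 26.74 mm; Ȳ = 787500.00/7500.00 = 105.00 mm.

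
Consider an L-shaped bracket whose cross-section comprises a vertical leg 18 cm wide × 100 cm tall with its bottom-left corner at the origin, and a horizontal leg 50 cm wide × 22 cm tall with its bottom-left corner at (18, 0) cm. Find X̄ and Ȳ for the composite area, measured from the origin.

X̄ = 21.90 cm, Ȳ = 35.21 cm

vertical leg: A = 18 × 100 = 1800.00, centroid at (9.00, 50.00).
horizontal leg: A = 50 × 22 = 1100.00, centroid at (43.00, 11.00).
ΣA = 2900.00 cm²
ΣAX̄ = (1800.00)(9.00) + (1100.00)(43.00) = 63500.00 cm³
ΣAȲ = (1800.00)(50.00) + (1100.00)(11.00) = 102100.00 cm³
X̄ = 63500.00 / 2900.00 = 21.90 cm
Ȳ = 102100.00 / 2900.00 = 35.21 cm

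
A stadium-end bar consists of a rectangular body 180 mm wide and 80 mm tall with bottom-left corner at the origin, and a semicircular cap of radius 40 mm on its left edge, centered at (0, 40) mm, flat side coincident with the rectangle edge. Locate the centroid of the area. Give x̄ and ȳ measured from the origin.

x̄ = 74.10 mm, ȳ = 40.00 mm

Part | A | x̄ᵢ | ȳᵢ | A·x̄ᵢ | A·ȳᵢ
rectangular body | 14400.00 | 90.00 | 40.00 | 1296000.00 | 576000.00
semicircular end | 2513.27 | -16.98 | 40.00 | -42666.67 | 100530.96
Σ | 16913.27 |  |  | 1253333.33 | 676530.96
x̄ = 1253333.33 / 16913.27 = 74.10 mm
ȳ = 676530.96 / 16913.27 = 40.00 mm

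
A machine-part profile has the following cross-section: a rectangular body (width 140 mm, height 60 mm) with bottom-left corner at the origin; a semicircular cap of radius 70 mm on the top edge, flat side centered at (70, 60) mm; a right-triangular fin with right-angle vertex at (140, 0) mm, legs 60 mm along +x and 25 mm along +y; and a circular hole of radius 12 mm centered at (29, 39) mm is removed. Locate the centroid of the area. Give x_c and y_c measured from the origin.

x_c = 75.25 mm, y_c = 56.79 mm

rectangular body: A = 140 × 60 = 8400.00, centroid at (70.00, 30.00).
semicircular top: A = ½π·70² = 7696.90, centroid at (70.00, 89.71).
triangular fin: A = ½·60·25 = 750.00, centroid at (160.00, 8.33).
hole: A = −π·12² = -452.39, centroid at (29.00, 39.00).
ΣA = 16394.51 mm²
ΣAx_c = (8400.00)(70.00) + (7696.90)(70.00) + (750.00)(160.00) + (-452.39)(29.00) = 1233663.85 mm³
ΣAy_c = (8400.00)(30.00) + (7696.90)(89.71) + (750.00)(8.33) + (-452.39)(39.00) = 931087.60 mm³
x_c = 1233663.85 / 16394.51 = 75.25 mm
y_c = 931087.60 / 16394.51 = 56.79 mm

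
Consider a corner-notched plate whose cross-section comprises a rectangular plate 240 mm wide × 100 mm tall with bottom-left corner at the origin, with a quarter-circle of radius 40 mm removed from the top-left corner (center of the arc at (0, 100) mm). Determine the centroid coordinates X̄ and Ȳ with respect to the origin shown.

X̄ = 125.69 mm, Ȳ = 48.18 mm

plate: A = 240 × 100 = 24000.00, centroid at (120.00, 50.00).
removed quarter-circle: A = −¼π·40² = -1256.64, centroid at (16.98, 83.02).
ΣA = 22743.36 mm²
ΣAX̄ = (24000.00)(120.00) + (-1256.64)(16.98) = 2858666.67 mm³
ΣAȲ = (24000.00)(50.00) + (-1256.64)(83.02) = 1095669.63 mm³
X̄ = 2858666.67 / 22743.36 = 125.69 mm
Ȳ = 1095669.63 / 22743.36 = 48.18 mm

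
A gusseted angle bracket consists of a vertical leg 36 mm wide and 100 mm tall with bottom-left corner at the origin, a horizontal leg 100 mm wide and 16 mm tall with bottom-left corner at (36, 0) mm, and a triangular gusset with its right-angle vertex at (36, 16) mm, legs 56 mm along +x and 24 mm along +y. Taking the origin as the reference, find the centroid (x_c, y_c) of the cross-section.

Part | A | x̄ᵢ | ȳᵢ | A·x̄ᵢ | A·ȳᵢ
vertical leg | 3600.00 | 18.00 | 50.00 | 64800.00 | 180000.00
horizontal leg | 1600.00 | 86.00 | 8.00 | 137600.00 | 12800.00
gusset | 672.00 | 54.67 | 24.00 | 36736.00 | 16128.00
Σ | 5872.00 |  |  | 239136.00 | 208928.00
x_c = 239136.00 / 5872.00 = 40.72 mm
y_c = 208928.00 / 5872.00 = 35.58 mm

x_c = 40.72 mm, y_c = 35.58 mm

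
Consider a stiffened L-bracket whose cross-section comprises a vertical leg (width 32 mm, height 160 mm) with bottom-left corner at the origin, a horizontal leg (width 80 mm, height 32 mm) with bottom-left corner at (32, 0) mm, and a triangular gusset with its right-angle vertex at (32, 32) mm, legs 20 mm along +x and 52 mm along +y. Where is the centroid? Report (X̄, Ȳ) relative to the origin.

X̄ = 34.92 mm, Ȳ = 58.07 mm

vertical leg: A = 32 × 160 = 5120.00, centroid at (16.00, 80.00).
horizontal leg: A = 80 × 32 = 2560.00, centroid at (72.00, 16.00).
gusset: A = ½·20·52 = 520.00, centroid at (38.67, 49.33).
ΣA = 8200.00 mm², ΣAX̄ = 286346.67 mm³, ΣAȲ = 476213.33 mm³.
X̄ = 286346.67/8200.00 = 34.92 mm; Ȳ = 476213.33/8200.00 = 58.07 mm.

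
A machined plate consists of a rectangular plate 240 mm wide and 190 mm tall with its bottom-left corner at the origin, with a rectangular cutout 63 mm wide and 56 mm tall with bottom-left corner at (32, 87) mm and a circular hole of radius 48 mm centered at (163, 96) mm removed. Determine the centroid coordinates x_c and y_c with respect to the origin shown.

Part | A | x̄ᵢ | ȳᵢ | A·x̄ᵢ | A·ȳᵢ
plate | 45600.00 | 120.00 | 95.00 | 5472000.00 | 4332000.00
hole 1 | -3528.00 | 63.50 | 115.00 | -224028.00 | -405720.00
hole 2 | -7238.23 | 163.00 | 96.00 | -1179831.40 | -694870.03
Σ | 34833.77 |  |  | 4068140.60 | 3231409.97
x_c = 4068140.60 / 34833.77 = 116.79 mm
y_c = 3231409.97 / 34833.77 = 92.77 mm

x_c = 116.79 mm, y_c = 92.77 mm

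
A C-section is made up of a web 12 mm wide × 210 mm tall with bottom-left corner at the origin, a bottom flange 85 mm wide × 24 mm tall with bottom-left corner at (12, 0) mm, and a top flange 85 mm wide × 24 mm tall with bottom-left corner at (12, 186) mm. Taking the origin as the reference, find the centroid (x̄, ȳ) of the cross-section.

x̄ = 35.98 mm, ȳ = 105.00 mm

web: A = 12 × 210 = 2520.00, centroid at (6.00, 105.00).
bottom flange: A = 85 × 24 = 2040.00, centroid at (54.50, 12.00).
top flange: A = 85 × 24 = 2040.00, centroid at (54.50, 198.00).
ΣA = 6600.00 mm²
ΣAx̄ = (2520.00)(6.00) + (2040.00)(54.50) + (2040.00)(54.50) = 237480.00 mm³
ΣAȳ = (2520.00)(105.00) + (2040.00)(12.00) + (2040.00)(198.00) = 693000.00 mm³
x̄ = 237480.00 / 6600.00 = 35.98 mm
ȳ = 693000.00 / 6600.00 = 105.00 mm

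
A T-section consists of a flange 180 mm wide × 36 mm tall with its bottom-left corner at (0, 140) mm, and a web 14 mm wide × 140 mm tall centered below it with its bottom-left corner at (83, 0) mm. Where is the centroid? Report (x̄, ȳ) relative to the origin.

x̄ = 90.00 mm, ȳ = 137.56 mm

web: A = 14 × 140 = 1960.00, centroid at (90.00, 70.00).
flange: A = 180 × 36 = 6480.00, centroid at (90.00, 158.00).
ΣA = 8440.00 mm²
ΣAx̄ = (1960.00)(90.00) + (6480.00)(90.00) = 759600.00 mm³
ΣAȳ = (1960.00)(70.00) + (6480.00)(158.00) = 1161040.00 mm³
x̄ = 759600.00 / 8440.00 = 90.00 mm
ȳ = 1161040.00 / 8440.00 = 137.56 mm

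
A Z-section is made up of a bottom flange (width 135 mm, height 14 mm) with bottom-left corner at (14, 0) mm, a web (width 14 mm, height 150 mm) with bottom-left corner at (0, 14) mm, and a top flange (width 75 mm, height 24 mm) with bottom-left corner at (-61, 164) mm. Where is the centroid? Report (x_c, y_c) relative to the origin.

x_c = 21.84 mm, y_c = 89.28 mm

bottom flange: A = 135 × 14 = 1890.00, centroid at (81.50, 7.00).
web: A = 14 × 150 = 2100.00, centroid at (7.00, 89.00).
top flange: A = 75 × 24 = 1800.00, centroid at (-23.50, 176.00).
ΣA = 5790.00 mm², ΣAx_c = 126435.00 mm³, ΣAy_c = 516930.00 mm³.
x_c = 126435.00/5790.00 = 21.84 mm; y_c = 516930.00/5790.00 = 89.28 mm.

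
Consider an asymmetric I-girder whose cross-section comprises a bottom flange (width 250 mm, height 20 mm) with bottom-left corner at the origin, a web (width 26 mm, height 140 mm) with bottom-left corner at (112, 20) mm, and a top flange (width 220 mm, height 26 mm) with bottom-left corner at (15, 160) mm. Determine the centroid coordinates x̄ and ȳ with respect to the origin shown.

bottom flange: A = 250 × 20 = 5000.00, centroid at (125.00, 10.00).
web: A = 26 × 140 = 3640.00, centroid at (125.00, 90.00).
top flange: A = 220 × 26 = 5720.00, centroid at (125.00, 173.00).
ΣA = 14360.00 mm²
ΣAx̄ = (5000.00)(125.00) + (3640.00)(125.00) + (5720.00)(125.00) = 1795000.00 mm³
ΣAȳ = (5000.00)(10.00) + (3640.00)(90.00) + (5720.00)(173.00) = 1367160.00 mm³
x̄ = 1795000.00 / 14360.00 = 125.00 mm
ȳ = 1367160.00 / 14360.00 = 95.21 mm

x̄ = 125.00 mm, ȳ = 95.21 mm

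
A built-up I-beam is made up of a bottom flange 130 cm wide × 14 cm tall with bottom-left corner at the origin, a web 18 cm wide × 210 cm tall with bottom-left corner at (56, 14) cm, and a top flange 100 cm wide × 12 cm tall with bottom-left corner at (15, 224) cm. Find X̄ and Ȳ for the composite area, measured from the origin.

X̄ = 65.00 cm, Ȳ = 108.61 cm

bottom flange: A = 130 × 14 = 1820.00, centroid at (65.00, 7.00).
web: A = 18 × 210 = 3780.00, centroid at (65.00, 119.00).
top flange: A = 100 × 12 = 1200.00, centroid at (65.00, 230.00).
ΣA = 6800.00 cm²
ΣAX̄ = (1820.00)(65.00) + (3780.00)(65.00) + (1200.00)(65.00) = 442000.00 cm³
ΣAȲ = (1820.00)(7.00) + (3780.00)(119.00) + (1200.00)(230.00) = 738560.00 cm³
X̄ = 442000.00 / 6800.00 = 65.00 cm
Ȳ = 738560.00 / 6800.00 = 108.61 cm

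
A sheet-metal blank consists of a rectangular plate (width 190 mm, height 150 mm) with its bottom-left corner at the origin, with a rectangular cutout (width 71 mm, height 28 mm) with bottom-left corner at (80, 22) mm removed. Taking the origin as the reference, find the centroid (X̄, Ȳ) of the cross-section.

plate: A = 190 × 150 = 28500.00, centroid at (95.00, 75.00).
hole: A = −(71 × 28) = -1988.00, centroid at (115.50, 36.00).
ΣA = 26512.00 mm²
ΣAX̄ = (28500.00)(95.00) + (-1988.00)(115.50) = 2477886.00 mm³
ΣAȲ = (28500.00)(75.00) + (-1988.00)(36.00) = 2065932.00 mm³
X̄ = 2477886.00 / 26512.00 = 93.46 mm
Ȳ = 2065932.00 / 26512.00 = 77.92 mm

X̄ = 93.46 mm, Ȳ = 77.92 mm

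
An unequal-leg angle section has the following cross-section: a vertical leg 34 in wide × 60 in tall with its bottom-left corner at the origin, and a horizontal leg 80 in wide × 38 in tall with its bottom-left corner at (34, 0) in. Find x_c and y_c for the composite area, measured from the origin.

x_c = 51.11 in, y_c = 23.42 in

vertical leg: A = 34 × 60 = 2040.00, centroid at (17.00, 30.00).
horizontal leg: A = 80 × 38 = 3040.00, centroid at (74.00, 19.00).
ΣA = 5080.00 in²
ΣAx_c = (2040.00)(17.00) + (3040.00)(74.00) = 259640.00 in³
ΣAy_c = (2040.00)(30.00) + (3040.00)(19.00) = 118960.00 in³
x_c = 259640.00 / 5080.00 = 51.11 in
y_c = 118960.00 / 5080.00 = 23.42 in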